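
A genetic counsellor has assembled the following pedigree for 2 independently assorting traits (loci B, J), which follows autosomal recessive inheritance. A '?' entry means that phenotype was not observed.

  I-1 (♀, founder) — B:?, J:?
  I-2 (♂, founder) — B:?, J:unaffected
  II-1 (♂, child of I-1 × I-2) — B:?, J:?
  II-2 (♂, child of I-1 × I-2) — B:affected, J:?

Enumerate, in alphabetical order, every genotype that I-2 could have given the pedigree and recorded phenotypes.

I-2 ∈ {Bb JJ, Bb Jj, bb JJ, bb Jj}

B/I-1 ? ·: Bb|bb
B/I-2 ? ·: Bb|bb
B/II-1 ? I-1×I-2: BB|Bb|bb
B/II-2 aff I-1×I-2: bb
⇒ B over [I-1,I-2,II-1,II-2]: 8 consistent
J/I-1 ? ·: JJ|Jj|jj
J/I-2 un ·: JJ|Jj
J/II-1 ? I-1×I-2: JJ|Jj|jj
J/II-2 ? I-1×I-2: JJ|Jj|jj
⇒ J over [I-1,I-2,II-1,II-2]: 23 consistent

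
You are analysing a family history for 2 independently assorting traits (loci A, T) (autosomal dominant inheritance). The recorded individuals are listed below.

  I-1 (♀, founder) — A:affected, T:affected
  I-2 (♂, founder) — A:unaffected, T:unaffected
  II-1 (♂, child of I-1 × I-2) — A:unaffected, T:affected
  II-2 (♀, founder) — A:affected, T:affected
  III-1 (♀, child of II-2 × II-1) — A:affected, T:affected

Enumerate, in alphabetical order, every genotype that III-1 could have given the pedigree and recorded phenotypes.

A/I-1 aff ·: Aa
A/I-2 un ·: aa
A/II-1 un I-1×I-2: aa
A/II-2 aff ·: Aa|AA
A/III-1 aff II-2×II-1: Aa
⇒ A over [I-1,I-2,II-1,II-2,III-1]: 2 consistent
T/I-1 aff ·: Tt|TT
T/I-2 un ·: tt
T/II-1 aff I-1×I-2: Tt
T/II-2 aff ·: Tt|TT
T/III-1 aff II-2×II-1: Tt|TT
⇒ T over [I-1,I-2,II-1,II-2,III-1]: 8 consistent

III-1 ∈ {Aa TT, Aa Tt}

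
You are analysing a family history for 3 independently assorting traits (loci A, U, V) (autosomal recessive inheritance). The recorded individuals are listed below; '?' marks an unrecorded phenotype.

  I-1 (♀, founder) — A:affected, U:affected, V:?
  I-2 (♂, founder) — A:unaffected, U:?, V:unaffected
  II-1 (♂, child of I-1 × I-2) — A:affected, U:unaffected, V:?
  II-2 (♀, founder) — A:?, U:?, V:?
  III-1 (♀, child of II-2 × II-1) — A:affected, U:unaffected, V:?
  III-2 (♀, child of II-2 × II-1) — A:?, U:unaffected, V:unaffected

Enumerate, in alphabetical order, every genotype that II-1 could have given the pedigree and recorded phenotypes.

II-1 ∈ {aa Uu VV, aa Uu Vv, aa Uu vv}

A/I-1 aff ·: aa
A/I-2 un ·: Aa
A/II-1 aff I-1×I-2: aa
A/II-2 ? ·: Aa|aa
A/III-1 aff II-2×II-1: aa
A/III-2 ? II-2×II-1: Aa|aa
⇒ A over [I-1,I-2,II-1,II-2,III-1,III-2]: 3 consistent
U/I-1 aff ·: uu
U/I-2 ? ·: UU|Uu
U/II-1 un I-1×I-2: Uu
U/II-2 ? ·: UU|Uu|uu
U/III-1 un II-2×II-1: UU|Uu
U/III-2 un II-2×II-1: UU|Uu
⇒ U over [I-1,I-2,II-1,II-2,III-1,III-2]: 18 consistent
V/I-1 ? ·: VV|Vv|vv
V/I-2 un ·: VV|Vv
V/II-1 ? I-1×I-2: VV|Vv|vv
V/II-2 ? ·: VV|Vv|vv
V/III-1 ? II-2×II-1: VV|Vv|vv
V/III-2 un II-2×II-1: VV|Vv
⇒ V over [I-1,I-2,II-1,II-2,III-1,III-2]: 90 consistent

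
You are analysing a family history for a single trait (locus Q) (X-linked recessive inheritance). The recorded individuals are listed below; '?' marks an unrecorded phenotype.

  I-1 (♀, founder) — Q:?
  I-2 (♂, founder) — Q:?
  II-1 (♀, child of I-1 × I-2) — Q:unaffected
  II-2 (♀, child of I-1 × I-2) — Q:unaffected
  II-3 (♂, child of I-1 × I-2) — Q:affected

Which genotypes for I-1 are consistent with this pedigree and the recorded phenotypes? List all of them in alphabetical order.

Q/I-1 ? ·: X^QX^q|X^qX^q
Q/I-2 ? ·: X^QY|X^qY
Q/II-1 un I-1×I-2: X^QX^Q|X^QX^q
Q/II-2 un I-1×I-2: X^QX^Q|X^QX^q
Q/II-3 aff I-1×I-2: X^qY
⇒ Q over [I-1,I-2,II-1,II-2,II-3]: 6 consistent

I-1 ∈ {X^QX^q, X^qX^q}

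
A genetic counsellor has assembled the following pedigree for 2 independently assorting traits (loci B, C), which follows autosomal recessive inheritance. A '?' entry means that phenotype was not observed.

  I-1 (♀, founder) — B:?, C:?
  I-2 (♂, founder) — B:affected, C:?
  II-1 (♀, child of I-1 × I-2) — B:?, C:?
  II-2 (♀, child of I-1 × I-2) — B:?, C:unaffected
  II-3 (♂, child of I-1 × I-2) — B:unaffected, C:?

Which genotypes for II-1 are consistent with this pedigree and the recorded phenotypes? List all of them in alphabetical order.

B/I-1 ? ·: BB|Bb
B/I-2 aff ·: bb
B/II-1 ? I-1×I-2: Bb|bb
B/II-2 ? I-1×I-2: Bb|bb
B/II-3 un I-1×I-2: Bb
⇒ B over [I-1,I-2,II-1,II-2,II-3]: 5 consistent
C/I-1 ? ·: CC|Cc|cc
C/I-2 ? ·: CC|Cc|cc
C/II-1 ? I-1×I-2: CC|Cc|cc
C/II-2 un I-1×I-2: CC|Cc
C/II-3 ? I-1×I-2: CC|Cc|cc
⇒ C over [I-1,I-2,II-1,II-2,II-3]: 45 consistent

II-1 ∈ {Bb CC, Bb Cc, Bb cc, bb CC, bb Cc, bb cc}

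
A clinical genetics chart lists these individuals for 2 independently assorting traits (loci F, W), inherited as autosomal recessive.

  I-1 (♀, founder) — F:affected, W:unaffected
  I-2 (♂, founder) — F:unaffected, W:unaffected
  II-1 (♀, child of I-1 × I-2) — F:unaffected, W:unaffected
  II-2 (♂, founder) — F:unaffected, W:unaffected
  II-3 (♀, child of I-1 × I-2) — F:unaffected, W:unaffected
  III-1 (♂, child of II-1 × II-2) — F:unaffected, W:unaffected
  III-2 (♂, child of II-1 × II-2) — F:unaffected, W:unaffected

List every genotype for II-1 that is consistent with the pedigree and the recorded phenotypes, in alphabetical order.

F/I-1 aff ·: ff
F/I-2 un ·: FF|Ff
F/II-1 un I-1×I-2: Ff
F/II-2 un ·: FF|Ff
F/II-3 un I-1×I-2: Ff
F/III-1 un II-1×II-2: FF|Ff
F/III-2 un II-1×II-2: FF|Ff
⇒ F over [I-1,I-2,II-1,II-2,II-3,III-1,III-2]: 16 consistent
W/I-1 un ·: WW|Ww
W/I-2 un ·: WW|Ww
W/II-1 un I-1×I-2: WW|Ww
W/II-2 un ·: WW|Ww
W/II-3 un I-1×I-2: WW|Ww
W/III-1 un II-1×II-2: WW|Ww
W/III-2 un II-1×II-2: WW|Ww
⇒ W over [I-1,I-2,II-1,II-2,II-3,III-1,III-2]: 83 consistent

II-1 ∈ {Ff WW, Ff Ww}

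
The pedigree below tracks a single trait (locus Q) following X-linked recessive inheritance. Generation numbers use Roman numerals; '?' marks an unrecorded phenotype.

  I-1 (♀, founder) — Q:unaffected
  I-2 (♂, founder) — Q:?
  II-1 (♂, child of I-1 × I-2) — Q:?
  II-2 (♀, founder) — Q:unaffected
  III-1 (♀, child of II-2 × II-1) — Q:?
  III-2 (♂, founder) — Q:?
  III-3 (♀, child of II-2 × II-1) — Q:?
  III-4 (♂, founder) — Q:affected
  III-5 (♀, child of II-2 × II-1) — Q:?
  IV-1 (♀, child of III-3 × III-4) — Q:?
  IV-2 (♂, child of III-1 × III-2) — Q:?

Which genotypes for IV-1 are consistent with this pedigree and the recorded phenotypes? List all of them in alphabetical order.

IV-1 ∈ {X^QX^q, X^qX^q}

Q/I-1 un ·: X^QX^Q|X^QX^q
Q/I-2 ? ·: X^QY|X^qY
Q/II-1 ? I-1×I-2: X^QY|X^qY
Q/II-2 un ·: X^QX^Q|X^QX^q
Q/III-1 ? II-2×II-1: X^QX^Q|X^QX^q|X^qX^q
Q/III-2 ? ·: X^QY|X^qY
Q/III-3 ? II-2×II-1: X^QX^Q|X^QX^q|X^qX^q
Q/III-4 aff ·: X^qY
Q/III-5 ? II-2×II-1: X^QX^Q|X^QX^q|X^qX^q
Q/IV-1 ? III-3×III-4: X^QX^q|X^qX^q
Q/IV-2 ? III-1×III-2: X^QY|X^qY
⇒ Q over [I-1,I-2,II-1,II-2,III-1,III-2,III-3,III-4,III-5,IV-1,IV-2]: 240 consistent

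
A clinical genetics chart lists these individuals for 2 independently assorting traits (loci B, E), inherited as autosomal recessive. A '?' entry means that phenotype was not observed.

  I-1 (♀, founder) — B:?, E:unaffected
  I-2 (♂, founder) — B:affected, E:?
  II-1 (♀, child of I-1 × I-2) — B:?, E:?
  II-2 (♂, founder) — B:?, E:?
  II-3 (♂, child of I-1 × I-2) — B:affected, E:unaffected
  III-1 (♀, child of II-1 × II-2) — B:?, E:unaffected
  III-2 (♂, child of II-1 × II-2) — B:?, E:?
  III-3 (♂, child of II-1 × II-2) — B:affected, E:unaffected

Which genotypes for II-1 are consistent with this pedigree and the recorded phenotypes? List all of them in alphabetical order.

B/I-1 ? ·: Bb|bb
B/I-2 aff ·: bb
B/II-1 ? I-1×I-2: Bb|bb
B/II-2 ? ·: Bb|bb
B/II-3 aff I-1×I-2: bb
B/III-1 ? II-1×II-2: BB|Bb|bb
B/III-2 ? II-1×II-2: BB|Bb|bb
B/III-3 aff II-1×II-2: bb
⇒ B over [I-1,I-2,II-1,II-2,II-3,III-1,III-2,III-3]: 23 consistent
E/I-1 un ·: EE|Ee
E/I-2 ? ·: EE|Ee|ee
E/II-1 ? I-1×I-2: EE|Ee|ee
E/II-2 ? ·: EE|Ee|ee
E/II-3 un I-1×I-2: EE|Ee
E/III-1 un II-1×II-2: EE|Ee
E/III-2 ? II-1×II-2: EE|Ee|ee
E/III-3 un II-1×II-2: EE|Ee
⇒ E over [I-1,I-2,II-1,II-2,II-3,III-1,III-2,III-3]: 255 consistent

II-1 ∈ {Bb EE, Bb Ee, Bb ee, bb EE, bb Ee, bb ee}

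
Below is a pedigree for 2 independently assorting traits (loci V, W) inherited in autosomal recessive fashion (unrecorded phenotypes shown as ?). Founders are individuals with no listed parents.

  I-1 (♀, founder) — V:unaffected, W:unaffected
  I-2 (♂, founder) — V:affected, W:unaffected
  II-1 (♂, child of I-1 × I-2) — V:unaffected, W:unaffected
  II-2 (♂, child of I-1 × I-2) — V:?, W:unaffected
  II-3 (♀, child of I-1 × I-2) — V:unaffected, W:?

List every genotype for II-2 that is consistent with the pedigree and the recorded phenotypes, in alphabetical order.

II-2 ∈ {Vv WW, Vv Ww, vv WW, vv Ww}

V/I-1 un ·: VV|Vv
V/I-2 aff ·: vv
V/II-1 un I-1×I-2: Vv
V/II-2 ? I-1×I-2: Vv|vv
V/II-3 un I-1×I-2: Vv
⇒ V over [I-1,I-2,II-1,II-2,II-3]: 3 consistent
W/I-1 un ·: WW|Ww
W/I-2 un ·: WW|Ww
W/II-1 un I-1×I-2: WW|Ww
W/II-2 un I-1×I-2: WW|Ww
W/II-3 ? I-1×I-2: WW|Ww|ww
⇒ W over [I-1,I-2,II-1,II-2,II-3]: 29 consistent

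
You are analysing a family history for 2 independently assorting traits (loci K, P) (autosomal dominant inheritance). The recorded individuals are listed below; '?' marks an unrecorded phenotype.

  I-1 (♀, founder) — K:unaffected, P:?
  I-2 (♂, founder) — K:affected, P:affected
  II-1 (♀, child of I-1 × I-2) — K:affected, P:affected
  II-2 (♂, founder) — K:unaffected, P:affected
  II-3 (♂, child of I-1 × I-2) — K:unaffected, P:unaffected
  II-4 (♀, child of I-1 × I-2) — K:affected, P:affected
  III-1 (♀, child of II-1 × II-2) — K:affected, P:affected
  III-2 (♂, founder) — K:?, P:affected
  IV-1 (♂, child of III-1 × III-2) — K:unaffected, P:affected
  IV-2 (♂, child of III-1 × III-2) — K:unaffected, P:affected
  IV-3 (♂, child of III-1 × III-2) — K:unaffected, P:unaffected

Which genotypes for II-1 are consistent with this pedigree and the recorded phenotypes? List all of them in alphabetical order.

K/I-1 un ·: kk
K/I-2 aff ·: Kk
K/II-1 aff I-1×I-2: Kk
K/II-2 un ·: kk
K/II-3 un I-1×I-2: kk
K/II-4 aff I-1×I-2: Kk
K/III-1 aff II-1×II-2: Kk
K/III-2 ? ·: kk|Kk
K/IV-1 un III-1×III-2: kk
K/IV-2 un III-1×III-2: kk
K/IV-3 un III-1×III-2: kk
⇒ K over [I-1,I-2,II-1,II-2,II-3,II-4,III-1,III-2,IV-1,IV-2,IV-3]: 2 consistent
P/I-1 ? ·: pp|Pp
P/I-2 aff ·: Pp
P/II-1 aff I-1×I-2: Pp|PP
P/II-2 aff ·: Pp|PP
P/II-3 un I-1×I-2: pp
P/II-4 aff I-1×I-2: Pp|PP
P/III-1 aff II-1×II-2: Pp
P/III-2 aff ·: Pp
P/IV-1 aff III-1×III-2: Pp|PP
P/IV-2 aff III-1×III-2: Pp|PP
P/IV-3 un III-1×III-2: pp
⇒ P over [I-1,I-2,II-1,II-2,II-3,II-4,III-1,III-2,IV-1,IV-2,IV-3]: 32 consistent

II-1 ∈ {Kk PP, Kk Pp}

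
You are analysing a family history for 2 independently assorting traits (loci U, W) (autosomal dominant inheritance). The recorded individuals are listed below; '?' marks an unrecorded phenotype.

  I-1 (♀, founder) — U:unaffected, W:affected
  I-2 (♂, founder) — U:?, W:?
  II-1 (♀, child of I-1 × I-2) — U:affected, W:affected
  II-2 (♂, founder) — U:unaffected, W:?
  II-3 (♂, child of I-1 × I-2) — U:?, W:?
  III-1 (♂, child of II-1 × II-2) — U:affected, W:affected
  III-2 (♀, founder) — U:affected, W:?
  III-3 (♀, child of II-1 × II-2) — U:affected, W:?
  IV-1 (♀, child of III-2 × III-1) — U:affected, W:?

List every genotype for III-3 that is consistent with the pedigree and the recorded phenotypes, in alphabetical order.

U/I-1 un ·: uu
U/I-2 ? ·: Uu|UU
U/II-1 aff I-1×I-2: Uu
U/II-2 un ·: uu
U/II-3 ? I-1×I-2: uu|Uu
U/III-1 aff II-1×II-2: Uu
U/III-2 aff ·: Uu|UU
U/III-3 aff II-1×II-2: Uu
U/IV-1 aff III-2×III-1: Uu|UU
⇒ U over [I-1,I-2,II-1,II-2,II-3,III-1,III-2,III-3,IV-1]: 12 consistent
W/I-1 aff ·: Ww|WW
W/I-2 ? ·: ww|Ww|WW
W/II-1 aff I-1×I-2: Ww|WW
W/II-2 ? ·: ww|Ww|WW
W/II-3 ? I-1×I-2: ww|Ww|WW
W/III-1 aff II-1×II-2: Ww|WW
W/III-2 ? ·: ww|Ww|WW
W/III-3 ? II-1×II-2: ww|Ww|WW
W/IV-1 ? III-2×III-1: ww|Ww|WW
⇒ W over [I-1,I-2,II-1,II-2,II-3,III-1,III-2,III-3,IV-1]: 954 consistent

III-3 ∈ {Uu WW, Uu Ww, Uu ww}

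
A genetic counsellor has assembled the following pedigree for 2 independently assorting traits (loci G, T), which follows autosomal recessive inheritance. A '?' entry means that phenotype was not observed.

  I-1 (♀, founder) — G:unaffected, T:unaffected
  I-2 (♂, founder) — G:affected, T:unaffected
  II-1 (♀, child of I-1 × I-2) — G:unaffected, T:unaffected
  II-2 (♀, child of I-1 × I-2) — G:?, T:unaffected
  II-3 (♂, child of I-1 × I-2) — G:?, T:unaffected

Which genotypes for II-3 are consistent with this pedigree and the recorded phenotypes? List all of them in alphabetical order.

G/I-1 un ·: GG|Gg
G/I-2 aff ·: gg
G/II-1 un I-1×I-2: Gg
G/II-2 ? I-1×I-2: Gg|gg
G/II-3 ? I-1×I-2: Gg|gg
⇒ G over [I-1,I-2,II-1,II-2,II-3]: 5 consistent
T/I-1 un ·: TT|Tt
T/I-2 un ·: TT|Tt
T/II-1 un I-1×I-2: TT|Tt
T/II-2 un I-1×I-2: TT|Tt
T/II-3 un I-1×I-2: TT|Tt
⇒ T over [I-1,I-2,II-1,II-2,II-3]: 25 consistent

II-3 ∈ {Gg TT, Gg Tt, gg TT, gg Tt}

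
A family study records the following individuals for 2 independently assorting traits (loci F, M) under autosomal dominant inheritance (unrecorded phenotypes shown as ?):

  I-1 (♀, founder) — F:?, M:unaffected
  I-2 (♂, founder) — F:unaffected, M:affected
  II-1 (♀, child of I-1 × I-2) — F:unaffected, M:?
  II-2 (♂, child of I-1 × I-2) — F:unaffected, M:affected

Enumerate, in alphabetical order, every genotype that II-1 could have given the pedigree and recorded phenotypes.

II-1 ∈ {ff Mm, ff mm}

F/I-1 ? ·: ff|Ff
F/I-2 un ·: ff
F/II-1 un I-1×I-2: ff
F/II-2 un I-1×I-2: ff
⇒ F over [I-1,I-2,II-1,II-2]: 2 consistent
M/I-1 un ·: mm
M/I-2 aff ·: Mm|MM
M/II-1 ? I-1×I-2: mm|Mm
M/II-2 aff I-1×I-2: Mm
⇒ M over [I-1,I-2,II-1,II-2]: 3 consistent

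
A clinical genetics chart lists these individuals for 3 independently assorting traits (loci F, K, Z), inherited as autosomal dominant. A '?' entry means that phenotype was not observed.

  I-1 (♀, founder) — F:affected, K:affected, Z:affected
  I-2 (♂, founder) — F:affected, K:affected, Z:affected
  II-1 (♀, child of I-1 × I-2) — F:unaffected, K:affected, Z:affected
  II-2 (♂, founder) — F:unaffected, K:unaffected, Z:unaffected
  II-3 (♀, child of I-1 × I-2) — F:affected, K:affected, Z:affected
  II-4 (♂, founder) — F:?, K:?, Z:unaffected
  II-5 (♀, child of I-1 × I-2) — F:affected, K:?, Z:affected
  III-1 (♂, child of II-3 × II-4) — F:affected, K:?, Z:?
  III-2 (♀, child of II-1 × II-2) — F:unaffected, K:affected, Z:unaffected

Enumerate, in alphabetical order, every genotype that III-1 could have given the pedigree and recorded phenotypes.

F/I-1 aff ·: Ff
F/I-2 aff ·: Ff
F/II-1 un I-1×I-2: ff
F/II-2 un ·: ff
F/II-3 aff I-1×I-2: Ff|FF
F/II-4 ? ·: ff|Ff|FF
F/II-5 aff I-1×I-2: Ff|FF
F/III-1 aff II-3×II-4: Ff|FF
F/III-2 un II-1×II-2: ff
⇒ F over [I-1,I-2,II-1,II-2,II-3,II-4,II-5,III-1,III-2]: 18 consistent
K/I-1 aff ·: Kk|KK
K/I-2 aff ·: Kk|KK
K/II-1 aff I-1×I-2: Kk|KK
K/II-2 un ·: kk
K/II-3 aff I-1×I-2: Kk|KK
K/II-4 ? ·: kk|Kk|KK
K/II-5 ? I-1×I-2: kk|Kk|KK
K/III-1 ? II-3×II-4: kk|Kk|KK
K/III-2 aff II-1×II-2: Kk
⇒ K over [I-1,I-2,II-1,II-2,II-3,II-4,II-5,III-1,III-2]: 158 consistent
Z/I-1 aff ·: Zz|ZZ
Z/I-2 aff ·: Zz|ZZ
Z/II-1 aff I-1×I-2: Zz
Z/II-2 un ·: zz
Z/II-3 aff I-1×I-2: Zz|ZZ
Z/II-4 un ·: zz
Z/II-5 aff I-1×I-2: Zz|ZZ
Z/III-1 ? II-3×II-4: zz|Zz
Z/III-2 un II-1×II-2: zz
⇒ Z over [I-1,I-2,II-1,II-2,II-3,II-4,II-5,III-1,III-2]: 18 consistent

III-1 ∈ {FF KK Zz, FF KK zz, FF Kk Zz, FF Kk zz, FF kk Zz, FF kk zz, Ff KK Zz, Ff KK zz, Ff Kk Zz, Ff Kk zz, Ff kk Zz, Ff kk zz}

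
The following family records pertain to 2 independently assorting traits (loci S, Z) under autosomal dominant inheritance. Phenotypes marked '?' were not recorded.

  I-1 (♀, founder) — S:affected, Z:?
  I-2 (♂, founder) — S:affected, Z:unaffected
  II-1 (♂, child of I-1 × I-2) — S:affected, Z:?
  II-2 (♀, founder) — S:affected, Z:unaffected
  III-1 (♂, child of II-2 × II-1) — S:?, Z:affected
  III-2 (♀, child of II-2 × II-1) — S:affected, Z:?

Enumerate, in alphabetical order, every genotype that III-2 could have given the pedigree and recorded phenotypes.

S/I-1 aff ·: Ss|SS
S/I-2 aff ·: Ss|SS
S/II-1 aff I-1×I-2: Ss|SS
S/II-2 aff ·: Ss|SS
S/III-1 ? II-2×II-1: ss|Ss|SS
S/III-2 aff II-2×II-1: Ss|SS
⇒ S over [I-1,I-2,II-1,II-2,III-1,III-2]: 50 consistent
Z/I-1 ? ·: Zz|ZZ
Z/I-2 un ·: zz
Z/II-1 ? I-1×I-2: Zz
Z/II-2 un ·: zz
Z/III-1 aff II-2×II-1: Zz
Z/III-2 ? II-2×II-1: zz|Zz
⇒ Z over [I-1,I-2,II-1,II-2,III-1,III-2]: 4 consistent

III-2 ∈ {SS Zz, SS zz, Ss Zz, Ss zz}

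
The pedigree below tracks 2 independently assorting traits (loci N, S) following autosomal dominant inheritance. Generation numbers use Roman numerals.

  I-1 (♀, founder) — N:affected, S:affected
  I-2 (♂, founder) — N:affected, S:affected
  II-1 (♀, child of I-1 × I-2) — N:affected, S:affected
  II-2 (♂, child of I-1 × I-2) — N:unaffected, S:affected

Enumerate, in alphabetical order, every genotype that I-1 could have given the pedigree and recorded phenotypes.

I-1 ∈ {Nn SS, Nn Ss}

N/I-1 aff ·: Nn
N/I-2 aff ·: Nn
N/II-1 aff I-1×I-2: Nn|NN
N/II-2 un I-1×I-2: nn
⇒ N over [I-1,I-2,II-1,II-2]: 2 consistent
S/I-1 aff ·: Ss|SS
S/I-2 aff ·: Ss|SS
S/II-1 aff I-1×I-2: Ss|SS
S/II-2 aff I-1×I-2: Ss|SS
⇒ S over [I-1,I-2,II-1,II-2]: 13 consistent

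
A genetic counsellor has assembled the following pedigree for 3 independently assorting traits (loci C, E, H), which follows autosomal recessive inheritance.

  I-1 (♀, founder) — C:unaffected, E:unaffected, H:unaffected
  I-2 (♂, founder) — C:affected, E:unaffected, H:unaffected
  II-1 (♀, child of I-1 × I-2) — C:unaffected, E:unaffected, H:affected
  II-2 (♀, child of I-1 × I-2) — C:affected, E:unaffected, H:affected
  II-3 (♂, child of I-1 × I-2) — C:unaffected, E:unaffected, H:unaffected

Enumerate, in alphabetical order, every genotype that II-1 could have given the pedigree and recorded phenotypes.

II-1 ∈ {Cc EE hh, Cc Ee hh}

C/I-1 un ·: Cc
C/I-2 aff ·: cc
C/II-1 un I-1×I-2: Cc
C/II-2 aff I-1×I-2: cc
C/II-3 un I-1×I-2: Cc
⇒ C over [I-1,I-2,II-1,II-2,II-3]: 1 consistent
E/I-1 un ·: EE|Ee
E/I-2 un ·: EE|Ee
E/II-1 un I-1×I-2: EE|Ee
E/II-2 un I-1×I-2: EE|Ee
E/II-3 un I-1×I-2: EE|Ee
⇒ E over [I-1,I-2,II-1,II-2,II-3]: 25 consistent
H/I-1 un ·: Hh
H/I-2 un ·: Hh
H/II-1 aff I-1×I-2: hh
H/II-2 aff I-1×I-2: hh
H/II-3 un I-1×I-2: HH|Hh
⇒ H over [I-1,I-2,II-1,II-2,II-3]: 2 consistent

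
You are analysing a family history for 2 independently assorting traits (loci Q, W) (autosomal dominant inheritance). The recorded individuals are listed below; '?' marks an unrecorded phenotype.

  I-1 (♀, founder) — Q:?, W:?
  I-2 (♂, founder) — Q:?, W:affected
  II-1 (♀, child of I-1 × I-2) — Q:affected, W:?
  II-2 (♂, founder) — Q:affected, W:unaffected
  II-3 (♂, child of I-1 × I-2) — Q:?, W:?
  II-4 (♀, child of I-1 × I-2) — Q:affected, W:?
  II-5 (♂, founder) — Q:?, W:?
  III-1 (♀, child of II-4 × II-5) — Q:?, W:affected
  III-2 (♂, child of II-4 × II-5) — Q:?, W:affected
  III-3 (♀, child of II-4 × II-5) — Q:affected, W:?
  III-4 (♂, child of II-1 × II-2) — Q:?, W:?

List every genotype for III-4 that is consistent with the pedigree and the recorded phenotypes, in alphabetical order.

III-4 ∈ {QQ Ww, QQ ww, Qq Ww, Qq ww, qq Ww, qq ww}

Q/I-1 ? ·: qq|Qq|QQ
Q/I-2 ? ·: qq|Qq|QQ
Q/II-1 aff I-1×I-2: Qq|QQ
Q/II-2 aff ·: Qq|QQ
Q/II-3 ? I-1×I-2: qq|Qq|QQ
Q/II-4 aff I-1×I-2: Qq|QQ
Q/II-5 ? ·: qq|Qq|QQ
Q/III-1 ? II-4×II-5: qq|Qq|QQ
Q/III-2 ? II-4×II-5: qq|Qq|QQ
Q/III-3 aff II-4×II-5: Qq|QQ
Q/III-4 ? II-1×II-2: qq|Qq|QQ
⇒ Q over [I-1,I-2,II-1,II-2,II-3,II-4,II-5,III-1,III-2,III-3,III-4]: 3170 consistent
W/I-1 ? ·: ww|Ww|WW
W/I-2 aff ·: Ww|WW
W/II-1 ? I-1×I-2: ww|Ww|WW
W/II-2 un ·: ww
W/II-3 ? I-1×I-2: ww|Ww|WW
W/II-4 ? I-1×I-2: ww|Ww|WW
W/II-5 ? ·: ww|Ww|WW
W/III-1 aff II-4×II-5: Ww|WW
W/III-2 aff II-4×II-5: Ww|WW
W/III-3 ? II-4×II-5: ww|Ww|WW
W/III-4 ? II-1×II-2: ww|Ww
⇒ W over [I-1,I-2,II-1,II-2,II-3,II-4,II-5,III-1,III-2,III-3,III-4]: 1008 consistent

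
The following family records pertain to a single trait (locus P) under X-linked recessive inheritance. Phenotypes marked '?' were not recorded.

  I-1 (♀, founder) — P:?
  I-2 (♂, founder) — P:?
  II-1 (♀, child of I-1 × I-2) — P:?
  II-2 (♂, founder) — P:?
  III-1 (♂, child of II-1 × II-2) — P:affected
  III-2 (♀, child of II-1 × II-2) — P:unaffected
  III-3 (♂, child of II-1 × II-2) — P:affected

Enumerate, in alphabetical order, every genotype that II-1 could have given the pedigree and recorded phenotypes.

II-1 ∈ {X^PX^p, X^pX^p}

P/I-1 ? ·: X^PX^P|X^PX^p|X^pX^p
P/I-2 ? ·: X^PY|X^pY
P/II-1 ? I-1×I-2: X^PX^p|X^pX^p
P/II-2 ? ·: X^PY|X^pY
P/III-1 aff II-1×II-2: X^pY
P/III-2 un II-1×II-2: X^PX^P|X^PX^p
P/III-3 aff II-1×II-2: X^pY
⇒ P over [I-1,I-2,II-1,II-2,III-1,III-2,III-3]: 14 consistent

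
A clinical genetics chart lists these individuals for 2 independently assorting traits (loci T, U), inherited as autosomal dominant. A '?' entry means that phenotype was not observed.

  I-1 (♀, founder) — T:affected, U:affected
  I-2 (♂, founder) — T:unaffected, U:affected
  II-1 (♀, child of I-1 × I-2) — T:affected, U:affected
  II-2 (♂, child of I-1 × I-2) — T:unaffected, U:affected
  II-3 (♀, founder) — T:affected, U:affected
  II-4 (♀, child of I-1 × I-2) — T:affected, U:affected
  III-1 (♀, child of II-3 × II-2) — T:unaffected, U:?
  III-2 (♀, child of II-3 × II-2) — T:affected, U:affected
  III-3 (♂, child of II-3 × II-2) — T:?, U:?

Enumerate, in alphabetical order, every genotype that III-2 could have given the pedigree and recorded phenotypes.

T/I-1 aff ·: Tt
T/I-2 un ·: tt
T/II-1 aff I-1×I-2: Tt
T/II-2 un I-1×I-2: tt
T/II-3 aff ·: Tt
T/II-4 aff I-1×I-2: Tt
T/III-1 un II-3×II-2: tt
T/III-2 aff II-3×II-2: Tt
T/III-3 ? II-3×II-2: tt|Tt
⇒ T over [I-1,I-2,II-1,II-2,II-3,II-4,III-1,III-2,III-3]: 2 consistent
U/I-1 aff ·: Uu|UU
U/I-2 aff ·: Uu|UU
U/II-1 aff I-1×I-2: Uu|UU
U/II-2 aff I-1×I-2: Uu|UU
U/II-3 aff ·: Uu|UU
U/II-4 aff I-1×I-2: Uu|UU
U/III-1 ? II-3×II-2: uu|Uu|UU
U/III-2 aff II-3×II-2: Uu|UU
U/III-3 ? II-3×II-2: uu|Uu|UU
⇒ U over [I-1,I-2,II-1,II-2,II-3,II-4,III-1,III-2,III-3]: 429 consistent

III-2 ∈ {Tt UU, Tt Uu}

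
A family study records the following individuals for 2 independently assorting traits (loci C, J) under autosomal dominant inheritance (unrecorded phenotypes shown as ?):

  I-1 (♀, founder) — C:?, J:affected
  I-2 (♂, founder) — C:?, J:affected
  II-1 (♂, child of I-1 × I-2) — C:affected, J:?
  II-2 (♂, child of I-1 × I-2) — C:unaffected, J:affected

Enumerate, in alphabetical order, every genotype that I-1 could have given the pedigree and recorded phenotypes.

I-1 ∈ {Cc JJ, Cc Jj, cc JJ, cc Jj}

C/I-1 ? ·: cc|Cc
C/I-2 ? ·: cc|Cc
C/II-1 aff I-1×I-2: Cc|CC
C/II-2 un I-1×I-2: cc
⇒ C over [I-1,I-2,II-1,II-2]: 4 consistent
J/I-1 aff ·: Jj|JJ
J/I-2 aff ·: Jj|JJ
J/II-1 ? I-1×I-2: jj|Jj|JJ
J/II-2 aff I-1×I-2: Jj|JJ
⇒ J over [I-1,I-2,II-1,II-2]: 15 consistent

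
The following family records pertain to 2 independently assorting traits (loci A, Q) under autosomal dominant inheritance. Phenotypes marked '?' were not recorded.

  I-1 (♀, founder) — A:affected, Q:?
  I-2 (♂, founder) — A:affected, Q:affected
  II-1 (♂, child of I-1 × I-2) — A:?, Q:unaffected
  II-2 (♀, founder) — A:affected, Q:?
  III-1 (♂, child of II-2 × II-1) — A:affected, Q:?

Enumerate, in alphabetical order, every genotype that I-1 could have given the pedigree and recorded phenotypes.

I-1 ∈ {AA Qq, AA qq, Aa Qq, Aa qq}

A/I-1 aff ·: Aa|AA
A/I-2 aff ·: Aa|AA
A/II-1 ? I-1×I-2: aa|Aa|AA
A/II-2 aff ·: Aa|AA
A/III-1 aff II-2×II-1: Aa|AA
⇒ A over [I-1,I-2,II-1,II-2,III-1]: 26 consistent
Q/I-1 ? ·: qq|Qq
Q/I-2 aff ·: Qq
Q/II-1 un I-1×I-2: qq
Q/II-2 ? ·: qq|Qq|QQ
Q/III-1 ? II-2×II-1: qq|Qq
⇒ Q over [I-1,I-2,II-1,II-2,III-1]: 8 consistent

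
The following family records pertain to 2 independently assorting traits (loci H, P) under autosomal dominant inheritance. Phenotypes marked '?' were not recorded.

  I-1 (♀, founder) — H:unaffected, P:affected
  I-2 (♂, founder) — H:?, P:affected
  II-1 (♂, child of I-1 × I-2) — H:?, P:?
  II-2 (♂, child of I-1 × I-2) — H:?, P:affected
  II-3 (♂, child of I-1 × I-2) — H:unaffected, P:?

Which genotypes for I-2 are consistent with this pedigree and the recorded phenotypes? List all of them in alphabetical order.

H/I-1 un ·: hh
H/I-2 ? ·: hh|Hh
H/II-1 ? I-1×I-2: hh|Hh
H/II-2 ? I-1×I-2: hh|Hh
H/II-3 un I-1×I-2: hh
⇒ H over [I-1,I-2,II-1,II-2,II-3]: 5 consistent
P/I-1 aff ·: Pp|PP
P/I-2 aff ·: Pp|PP
P/II-1 ? I-1×I-2: pp|Pp|PP
P/II-2 aff I-1×I-2: Pp|PP
P/II-3 ? I-1×I-2: pp|Pp|PP
⇒ P over [I-1,I-2,II-1,II-2,II-3]: 35 consistent

I-2 ∈ {Hh PP, Hh Pp, hh PP, hh Pp}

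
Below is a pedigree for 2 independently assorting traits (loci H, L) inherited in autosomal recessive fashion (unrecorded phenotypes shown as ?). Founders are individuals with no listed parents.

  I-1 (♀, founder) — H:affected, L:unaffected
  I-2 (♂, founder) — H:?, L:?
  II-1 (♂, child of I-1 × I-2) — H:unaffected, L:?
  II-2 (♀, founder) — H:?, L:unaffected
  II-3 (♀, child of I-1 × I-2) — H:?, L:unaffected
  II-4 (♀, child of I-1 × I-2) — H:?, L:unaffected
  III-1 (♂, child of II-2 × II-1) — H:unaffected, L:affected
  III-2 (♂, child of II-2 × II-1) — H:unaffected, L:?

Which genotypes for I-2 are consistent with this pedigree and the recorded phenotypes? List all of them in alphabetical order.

H/I-1 aff ·: hh
H/I-2 ? ·: HH|Hh
H/II-1 un I-1×I-2: Hh
H/II-2 ? ·: HH|Hh|hh
H/II-3 ? I-1×I-2: Hh|hh
H/II-4 ? I-1×I-2: Hh|hh
H/III-1 un II-2×II-1: HH|Hh
H/III-2 un II-2×II-1: HH|Hh
⇒ H over [I-1,I-2,II-1,II-2,II-3,II-4,III-1,III-2]: 45 consistent
L/I-1 un ·: LL|Ll
L/I-2 ? ·: LL|Ll|ll
L/II-1 ? I-1×I-2: Ll|ll
L/II-2 un ·: Ll
L/II-3 un I-1×I-2: LL|Ll
L/II-4 un I-1×I-2: LL|Ll
L/III-1 aff II-2×II-1: ll
L/III-2 ? II-2×II-1: LL|Ll|ll
⇒ L over [I-1,I-2,II-1,II-2,II-3,II-4,III-1,III-2]: 52 consistent

I-2 ∈ {HH LL, HH Ll, HH ll, Hh LL, Hh Ll, Hh ll}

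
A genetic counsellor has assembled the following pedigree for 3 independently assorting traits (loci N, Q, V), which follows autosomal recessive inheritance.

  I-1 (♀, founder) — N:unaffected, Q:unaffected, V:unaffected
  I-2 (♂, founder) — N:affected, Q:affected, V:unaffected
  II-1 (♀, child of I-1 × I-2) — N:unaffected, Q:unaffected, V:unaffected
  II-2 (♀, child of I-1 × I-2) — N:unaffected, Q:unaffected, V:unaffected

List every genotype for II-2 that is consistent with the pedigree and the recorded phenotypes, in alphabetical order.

N/I-1 un ·: NN|Nn
N/I-2 aff ·: nn
N/II-1 un I-1×I-2: Nn
N/II-2 un I-1×I-2: Nn
⇒ N over [I-1,I-2,II-1,II-2]: 2 consistent
Q/I-1 un ·: QQ|Qq
Q/I-2 aff ·: qq
Q/II-1 un I-1×I-2: Qq
Q/II-2 un I-1×I-2: Qq
⇒ Q over [I-1,I-2,II-1,II-2]: 2 consistent
V/I-1 un ·: VV|Vv
V/I-2 un ·: VV|Vv
V/II-1 un I-1×I-2: VV|Vv
V/II-2 un I-1×I-2: VV|Vv
⇒ V over [I-1,I-2,II-1,II-2]: 13 consistent

II-2 ∈ {Nn Qq VV, Nn Qq Vv}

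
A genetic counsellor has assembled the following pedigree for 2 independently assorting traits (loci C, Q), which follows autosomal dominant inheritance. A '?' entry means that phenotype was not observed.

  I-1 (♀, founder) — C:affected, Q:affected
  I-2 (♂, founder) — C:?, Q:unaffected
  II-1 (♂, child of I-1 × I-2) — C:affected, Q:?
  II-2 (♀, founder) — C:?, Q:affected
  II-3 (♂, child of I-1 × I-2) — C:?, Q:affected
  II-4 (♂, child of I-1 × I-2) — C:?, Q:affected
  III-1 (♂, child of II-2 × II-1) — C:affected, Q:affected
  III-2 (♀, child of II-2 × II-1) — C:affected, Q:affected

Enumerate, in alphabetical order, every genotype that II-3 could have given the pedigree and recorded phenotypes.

II-3 ∈ {CC Qq, Cc Qq, cc Qq}

C/I-1 aff ·: Cc|CC
C/I-2 ? ·: cc|Cc|CC
C/II-1 aff I-1×I-2: Cc|CC
C/II-2 ? ·: cc|Cc|CC
C/II-3 ? I-1×I-2: cc|Cc|CC
C/II-4 ? I-1×I-2: cc|Cc|CC
C/III-1 aff II-2×II-1: Cc|CC
C/III-2 aff II-2×II-1: Cc|CC
⇒ C over [I-1,I-2,II-1,II-2,II-3,II-4,III-1,III-2]: 306 consistent
Q/I-1 aff ·: Qq|QQ
Q/I-2 un ·: qq
Q/II-1 ? I-1×I-2: qq|Qq
Q/II-2 aff ·: Qq|QQ
Q/II-3 aff I-1×I-2: Qq
Q/II-4 aff I-1×I-2: Qq
Q/III-1 aff II-2×II-1: Qq|QQ
Q/III-2 aff II-2×II-1: Qq|QQ
⇒ Q over [I-1,I-2,II-1,II-2,II-3,II-4,III-1,III-2]: 18 consistent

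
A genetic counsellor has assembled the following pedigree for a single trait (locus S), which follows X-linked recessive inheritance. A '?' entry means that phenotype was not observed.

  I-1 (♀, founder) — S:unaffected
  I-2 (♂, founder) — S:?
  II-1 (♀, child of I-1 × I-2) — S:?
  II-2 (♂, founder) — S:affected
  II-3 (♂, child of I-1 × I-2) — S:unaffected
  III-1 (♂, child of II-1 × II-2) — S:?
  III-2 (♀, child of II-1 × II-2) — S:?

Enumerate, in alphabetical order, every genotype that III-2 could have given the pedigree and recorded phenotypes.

III-2 ∈ {X^SX^s, X^sX^s}

S/I-1 un ·: X^SX^S|X^SX^s
S/I-2 ? ·: X^SY|X^sY
S/II-1 ? I-1×I-2: X^SX^S|X^SX^s|X^sX^s
S/II-2 aff ·: X^sY
S/II-3 un I-1×I-2: X^SY
S/III-1 ? II-1×II-2: X^SY|X^sY
S/III-2 ? II-1×II-2: X^SX^s|X^sX^s
⇒ S over [I-1,I-2,II-1,II-2,II-3,III-1,III-2]: 15 consistent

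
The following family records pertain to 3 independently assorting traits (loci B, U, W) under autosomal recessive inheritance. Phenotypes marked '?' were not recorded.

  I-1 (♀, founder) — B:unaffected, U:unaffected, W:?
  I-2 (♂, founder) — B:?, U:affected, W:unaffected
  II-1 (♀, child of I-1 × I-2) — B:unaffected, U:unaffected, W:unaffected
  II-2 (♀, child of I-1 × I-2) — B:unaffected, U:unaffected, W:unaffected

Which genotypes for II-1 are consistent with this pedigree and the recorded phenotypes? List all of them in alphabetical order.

B/I-1 un ·: BB|Bb
B/I-2 ? ·: BB|Bb|bb
B/II-1 un I-1×I-2: BB|Bb
B/II-2 un I-1×I-2: BB|Bb
⇒ B over [I-1,I-2,II-1,II-2]: 15 consistent
U/I-1 un ·: UU|Uu
U/I-2 aff ·: uu
U/II-1 un I-1×I-2: Uu
U/II-2 un I-1×I-2: Uu
⇒ U over [I-1,I-2,II-1,II-2]: 2 consistent
W/I-1 ? ·: WW|Ww|ww
W/I-2 un ·: WW|Ww
W/II-1 un I-1×I-2: WW|Ww
W/II-2 un I-1×I-2: WW|Ww
⇒ W over [I-1,I-2,II-1,II-2]: 15 consistent

II-1 ∈ {BB Uu WW, BB Uu Ww, Bb Uu WW, Bb Uu Ww}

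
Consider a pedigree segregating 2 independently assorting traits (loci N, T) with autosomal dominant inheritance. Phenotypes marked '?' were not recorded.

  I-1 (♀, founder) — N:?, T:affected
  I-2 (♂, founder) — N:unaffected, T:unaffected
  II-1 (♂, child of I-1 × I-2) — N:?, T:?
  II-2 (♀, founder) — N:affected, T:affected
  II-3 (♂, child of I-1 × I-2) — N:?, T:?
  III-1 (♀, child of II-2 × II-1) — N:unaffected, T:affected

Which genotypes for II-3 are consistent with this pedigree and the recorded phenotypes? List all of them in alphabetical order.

II-3 ∈ {Nn Tt, Nn tt, nn Tt, nn tt}

N/I-1 ? ·: nn|Nn|NN
N/I-2 un ·: nn
N/II-1 ? I-1×I-2: nn|Nn
N/II-2 aff ·: Nn
N/II-3 ? I-1×I-2: nn|Nn
N/III-1 un II-2×II-1: nn
⇒ N over [I-1,I-2,II-1,II-2,II-3,III-1]: 6 consistent
T/I-1 aff ·: Tt|TT
T/I-2 un ·: tt
T/II-1 ? I-1×I-2: tt|Tt
T/II-2 aff ·: Tt|TT
T/II-3 ? I-1×I-2: tt|Tt
T/III-1 aff II-2×II-1: Tt|TT
⇒ T over [I-1,I-2,II-1,II-2,II-3,III-1]: 16 consistent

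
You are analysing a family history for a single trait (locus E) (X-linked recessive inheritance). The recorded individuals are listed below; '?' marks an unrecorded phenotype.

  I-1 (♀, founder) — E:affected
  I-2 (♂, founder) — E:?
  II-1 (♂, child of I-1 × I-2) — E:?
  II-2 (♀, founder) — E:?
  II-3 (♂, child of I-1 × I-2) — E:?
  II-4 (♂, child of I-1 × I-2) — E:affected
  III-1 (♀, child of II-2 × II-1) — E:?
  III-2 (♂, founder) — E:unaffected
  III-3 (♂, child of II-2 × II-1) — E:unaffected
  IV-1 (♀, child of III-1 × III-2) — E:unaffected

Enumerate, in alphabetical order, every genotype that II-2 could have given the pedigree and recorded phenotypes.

II-2 ∈ {X^EX^E, X^EX^e}

E/I-1 aff ·: X^eX^e
E/I-2 ? ·: X^EY|X^eY
E/II-1 ? I-1×I-2: X^eY
E/II-2 ? ·: X^EX^E|X^EX^e
E/II-3 ? I-1×I-2: X^eY
E/II-4 aff I-1×I-2: X^eY
E/III-1 ? II-2×II-1: X^EX^e|X^eX^e
E/III-2 un ·: X^EY
E/III-3 un II-2×II-1: X^EY
E/IV-1 un III-1×III-2: X^EX^E|X^EX^e
⇒ E over [I-1,I-2,II-1,II-2,II-3,II-4,III-1,III-2,III-3,IV-1]: 10 consistent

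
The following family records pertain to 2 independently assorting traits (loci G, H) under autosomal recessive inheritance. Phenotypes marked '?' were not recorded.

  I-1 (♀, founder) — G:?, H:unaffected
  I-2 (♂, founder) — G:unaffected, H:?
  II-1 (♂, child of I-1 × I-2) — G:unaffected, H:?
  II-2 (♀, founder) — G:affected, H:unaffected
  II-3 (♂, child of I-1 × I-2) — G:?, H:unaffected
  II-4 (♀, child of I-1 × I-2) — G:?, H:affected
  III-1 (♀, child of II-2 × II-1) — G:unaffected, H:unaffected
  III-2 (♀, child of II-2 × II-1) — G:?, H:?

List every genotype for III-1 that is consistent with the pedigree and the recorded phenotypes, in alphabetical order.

G/I-1 ? ·: GG|Gg|gg
G/I-2 un ·: GG|Gg
G/II-1 un I-1×I-2: GG|Gg
G/II-2 aff ·: gg
G/II-3 ? I-1×I-2: GG|Gg|gg
G/II-4 ? I-1×I-2: GG|Gg|gg
G/III-1 un II-2×II-1: Gg
G/III-2 ? II-2×II-1: Gg|gg
⇒ G over [I-1,I-2,II-1,II-2,II-3,II-4,III-1,III-2]: 62 consistent
H/I-1 un ·: Hh
H/I-2 ? ·: Hh|hh
H/II-1 ? I-1×I-2: HH|Hh|hh
H/II-2 un ·: HH|Hh
H/II-3 un I-1×I-2: HH|Hh
H/II-4 aff I-1×I-2: hh
H/III-1 un II-2×II-1: HH|Hh
H/III-2 ? II-2×II-1: HH|Hh|hh
⇒ H over [I-1,I-2,II-1,II-2,II-3,II-4,III-1,III-2]: 49 consistent

III-1 ∈ {Gg HH, Gg Hh}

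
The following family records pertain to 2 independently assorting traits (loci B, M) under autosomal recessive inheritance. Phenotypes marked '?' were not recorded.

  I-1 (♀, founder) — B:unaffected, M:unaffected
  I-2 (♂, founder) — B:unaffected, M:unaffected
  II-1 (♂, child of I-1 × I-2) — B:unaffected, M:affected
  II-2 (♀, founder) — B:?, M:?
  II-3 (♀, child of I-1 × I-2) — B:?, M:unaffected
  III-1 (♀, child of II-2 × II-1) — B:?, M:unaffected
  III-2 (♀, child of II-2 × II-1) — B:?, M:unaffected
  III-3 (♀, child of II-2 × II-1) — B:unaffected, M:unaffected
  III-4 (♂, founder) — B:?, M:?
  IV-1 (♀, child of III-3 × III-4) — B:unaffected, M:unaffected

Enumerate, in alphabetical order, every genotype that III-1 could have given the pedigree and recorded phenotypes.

B/I-1 un ·: BB|Bb
B/I-2 un ·: BB|Bb
B/II-1 un I-1×I-2: BB|Bb
B/II-2 ? ·: BB|Bb|bb
B/II-3 ? I-1×I-2: BB|Bb|bb
B/III-1 ? II-2×II-1: BB|Bb|bb
B/III-2 ? II-2×II-1: BB|Bb|bb
B/III-3 un II-2×II-1: BB|Bb
B/III-4 ? ·: BB|Bb|bb
B/IV-1 un III-3×III-4: BB|Bb
⇒ B over [I-1,I-2,II-1,II-2,II-3,III-1,III-2,III-3,III-4,IV-1]: 1319 consistent
M/I-1 un ·: Mm
M/I-2 un ·: Mm
M/II-1 aff I-1×I-2: mm
M/II-2 ? ·: MM|Mm
M/II-3 un I-1×I-2: MM|Mm
M/III-1 un II-2×II-1: Mm
M/III-2 un II-2×II-1: Mm
M/III-3 un II-2×II-1: Mm
M/III-4 ? ·: MM|Mm|mm
M/IV-1 un III-3×III-4: MM|Mm
⇒ M over [I-1,I-2,II-1,II-2,II-3,III-1,III-2,III-3,III-4,IV-1]: 20 consistent

III-1 ∈ {BB Mm, Bb Mm, bb Mm}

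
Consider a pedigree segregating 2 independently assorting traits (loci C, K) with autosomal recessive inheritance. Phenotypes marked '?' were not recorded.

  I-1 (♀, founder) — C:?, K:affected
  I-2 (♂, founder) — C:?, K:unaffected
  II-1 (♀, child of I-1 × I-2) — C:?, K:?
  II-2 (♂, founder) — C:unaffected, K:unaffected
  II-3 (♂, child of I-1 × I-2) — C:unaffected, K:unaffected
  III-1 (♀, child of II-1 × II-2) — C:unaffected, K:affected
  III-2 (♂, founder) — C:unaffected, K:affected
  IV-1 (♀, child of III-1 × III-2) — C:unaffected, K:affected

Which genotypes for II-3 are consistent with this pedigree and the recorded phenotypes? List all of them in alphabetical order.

C/I-1 ? ·: CC|Cc|cc
C/I-2 ? ·: CC|Cc|cc
C/II-1 ? I-1×I-2: CC|Cc|cc
C/II-2 un ·: CC|Cc
C/II-3 un I-1×I-2: CC|Cc
C/III-1 un II-1×II-2: CC|Cc
C/III-2 un ·: CC|Cc
C/IV-1 un III-1×III-2: CC|Cc
⇒ C over [I-1,I-2,II-1,II-2,II-3,III-1,III-2,IV-1]: 242 consistent
K/I-1 aff ·: kk
K/I-2 un ·: KK|Kk
K/II-1 ? I-1×I-2: Kk|kk
K/II-2 un ·: Kk
K/II-3 un I-1×I-2: Kk
K/III-1 aff II-1×II-2: kk
K/III-2 aff ·: kk
K/IV-1 aff III-1×III-2: kk
⇒ K over [I-1,I-2,II-1,II-2,II-3,III-1,III-2,IV-1]: 3 consistent

II-3 ∈ {CC Kk, Cc Kk}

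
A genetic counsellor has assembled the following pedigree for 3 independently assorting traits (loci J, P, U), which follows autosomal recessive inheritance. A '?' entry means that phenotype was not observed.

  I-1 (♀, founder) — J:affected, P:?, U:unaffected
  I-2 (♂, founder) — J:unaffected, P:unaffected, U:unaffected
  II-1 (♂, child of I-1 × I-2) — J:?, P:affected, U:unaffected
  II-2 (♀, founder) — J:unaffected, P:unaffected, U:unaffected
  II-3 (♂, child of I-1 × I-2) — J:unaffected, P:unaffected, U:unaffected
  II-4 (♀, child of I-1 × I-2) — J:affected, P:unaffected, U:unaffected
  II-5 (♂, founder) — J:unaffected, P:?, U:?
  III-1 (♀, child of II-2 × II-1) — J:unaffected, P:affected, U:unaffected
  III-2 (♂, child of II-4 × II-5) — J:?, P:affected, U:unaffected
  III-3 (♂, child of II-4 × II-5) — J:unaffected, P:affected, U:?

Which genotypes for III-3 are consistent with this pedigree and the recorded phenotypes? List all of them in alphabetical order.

J/I-1 aff ·: jj
J/I-2 un ·: Jj
J/II-1 ? I-1×I-2: Jj|jj
J/II-2 un ·: JJ|Jj
J/II-3 un I-1×I-2: Jj
J/II-4 aff I-1×I-2: jj
J/II-5 un ·: JJ|Jj
J/III-1 un II-2×II-1: JJ|Jj
J/III-2 ? II-4×II-5: Jj|jj
J/III-3 un II-4×II-5: Jj
⇒ J over [I-1,I-2,II-1,II-2,II-3,II-4,II-5,III-1,III-2,III-3]: 18 consistent
P/I-1 ? ·: Pp|pp
P/I-2 un ·: Pp
P/II-1 aff I-1×I-2: pp
P/II-2 un ·: Pp
P/II-3 un I-1×I-2: PP|Pp
P/II-4 un I-1×I-2: Pp
P/II-5 ? ·: Pp|pp
P/III-1 aff II-2×II-1: pp
P/III-2 aff II-4×II-5: pp
P/III-3 aff II-4×II-5: pp
⇒ P over [I-1,I-2,II-1,II-2,II-3,II-4,II-5,III-1,III-2,III-3]: 6 consistent
U/I-1 un ·: UU|Uu
U/I-2 un ·: UU|Uu
U/II-1 un I-1×I-2: UU|Uu
U/II-2 un ·: UU|Uu
U/II-3 un I-1×I-2: UU|Uu
U/II-4 un I-1×I-2: UU|Uu
U/II-5 ? ·: UU|Uu|uu
U/III-1 un II-2×II-1: UU|Uu
U/III-2 un II-4×II-5: UU|Uu
U/III-3 ? II-4×II-5: UU|Uu|uu
⇒ U over [I-1,I-2,II-1,II-2,II-3,II-4,II-5,III-1,III-2,III-3]: 774 consistent

III-3 ∈ {Jj pp UU, Jj pp Uu, Jj pp uu}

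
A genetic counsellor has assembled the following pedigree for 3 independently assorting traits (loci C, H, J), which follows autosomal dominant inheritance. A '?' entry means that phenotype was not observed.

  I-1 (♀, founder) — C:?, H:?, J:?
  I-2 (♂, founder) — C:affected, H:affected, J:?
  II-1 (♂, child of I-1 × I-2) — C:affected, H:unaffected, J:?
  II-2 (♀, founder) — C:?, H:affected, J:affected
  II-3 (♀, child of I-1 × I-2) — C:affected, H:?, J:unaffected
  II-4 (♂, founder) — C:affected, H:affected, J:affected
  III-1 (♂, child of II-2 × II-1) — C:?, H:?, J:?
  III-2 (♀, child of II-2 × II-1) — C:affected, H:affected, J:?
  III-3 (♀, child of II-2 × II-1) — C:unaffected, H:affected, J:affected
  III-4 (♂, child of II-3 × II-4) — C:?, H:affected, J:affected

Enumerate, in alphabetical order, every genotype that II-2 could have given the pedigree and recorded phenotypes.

C/I-1 ? ·: cc|Cc|CC
C/I-2 aff ·: Cc|CC
C/II-1 aff I-1×I-2: Cc
C/II-2 ? ·: cc|Cc
C/II-3 aff I-1×I-2: Cc|CC
C/II-4 aff ·: Cc|CC
C/III-1 ? II-2×II-1: cc|Cc|CC
C/III-2 aff II-2×II-1: Cc|CC
C/III-3 un II-2×II-1: cc
C/III-4 ? II-3×II-4: cc|Cc|CC
⇒ C over [I-1,I-2,II-1,II-2,II-3,II-4,III-1,III-2,III-3,III-4]: 272 consistent
H/I-1 ? ·: hh|Hh
H/I-2 aff ·: Hh
H/II-1 un I-1×I-2: hh
H/II-2 aff ·: Hh|HH
H/II-3 ? I-1×I-2: hh|Hh|HH
H/II-4 aff ·: Hh|HH
H/III-1 ? II-2×II-1: hh|Hh
H/III-2 aff II-2×II-1: Hh
H/III-3 aff II-2×II-1: Hh
H/III-4 aff II-3×II-4: Hh|HH
⇒ H over [I-1,I-2,II-1,II-2,II-3,II-4,III-1,III-2,III-3,III-4]: 45 consistent
J/I-1 ? ·: jj|Jj
J/I-2 ? ·: jj|Jj
J/II-1 ? I-1×I-2: jj|Jj|JJ
J/II-2 aff ·: Jj|JJ
J/II-3 un I-1×I-2: jj
J/II-4 aff ·: Jj|JJ
J/III-1 ? II-2×II-1: jj|Jj|JJ
J/III-2 ? II-2×II-1: jj|Jj|JJ
J/III-3 aff II-2×II-1: Jj|JJ
J/III-4 aff II-3×II-4: Jj
⇒ J over [I-1,I-2,II-1,II-2,II-3,II-4,III-1,III-2,III-3,III-4]: 214 consistent

II-2 ∈ {Cc HH JJ, Cc HH Jj, Cc Hh JJ, Cc Hh Jj, cc HH JJ, cc HH Jj, cc Hh JJ, cc Hh Jj}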